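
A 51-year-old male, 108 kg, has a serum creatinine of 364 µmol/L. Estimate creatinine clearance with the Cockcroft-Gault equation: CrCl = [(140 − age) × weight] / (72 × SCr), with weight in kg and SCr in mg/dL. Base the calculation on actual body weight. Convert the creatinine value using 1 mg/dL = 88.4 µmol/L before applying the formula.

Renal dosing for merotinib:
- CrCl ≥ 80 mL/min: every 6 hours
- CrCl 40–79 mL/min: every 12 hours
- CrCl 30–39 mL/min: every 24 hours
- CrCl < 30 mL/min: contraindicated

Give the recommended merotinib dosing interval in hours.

every 24 hours

SCr = 364 / 88.4 = 4.118 mg/dL
CrCl = (140 − 51) × 108 / (72 × 4.118) = 9612.0 / 296.50 ≈ 32.4 mL/min
CrCl ≈ 32 mL/min → bracket 30–39 mL/min → every 24 hours.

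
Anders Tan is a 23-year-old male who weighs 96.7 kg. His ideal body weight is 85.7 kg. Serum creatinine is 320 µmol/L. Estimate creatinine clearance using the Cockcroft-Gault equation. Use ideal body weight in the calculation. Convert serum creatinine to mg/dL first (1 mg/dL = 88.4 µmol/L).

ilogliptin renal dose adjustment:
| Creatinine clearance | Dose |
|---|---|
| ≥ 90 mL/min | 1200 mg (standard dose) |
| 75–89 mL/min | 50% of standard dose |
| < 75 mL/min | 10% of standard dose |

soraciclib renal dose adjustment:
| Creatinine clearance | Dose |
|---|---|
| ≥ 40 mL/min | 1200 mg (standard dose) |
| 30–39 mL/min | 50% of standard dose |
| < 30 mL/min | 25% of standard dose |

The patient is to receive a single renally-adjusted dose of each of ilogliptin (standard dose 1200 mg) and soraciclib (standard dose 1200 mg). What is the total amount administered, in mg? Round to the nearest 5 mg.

SCr = 320 / 88.4 = 3.62 mg/dL
CrCl = (140 − 23) × 85.7 / (72 × 3.62) = 10026.9 / 260.64 ≈ 38.5 mL/min
CrCl ≈ 38 mL/min.
ilogliptin: < 75 mL/min → 10% of 1200 mg = 120 mg.
soraciclib: 30–39 mL/min → 50% of 1200 mg = 600 mg.
Total = 120 + 600 = 720 mg.

720 mg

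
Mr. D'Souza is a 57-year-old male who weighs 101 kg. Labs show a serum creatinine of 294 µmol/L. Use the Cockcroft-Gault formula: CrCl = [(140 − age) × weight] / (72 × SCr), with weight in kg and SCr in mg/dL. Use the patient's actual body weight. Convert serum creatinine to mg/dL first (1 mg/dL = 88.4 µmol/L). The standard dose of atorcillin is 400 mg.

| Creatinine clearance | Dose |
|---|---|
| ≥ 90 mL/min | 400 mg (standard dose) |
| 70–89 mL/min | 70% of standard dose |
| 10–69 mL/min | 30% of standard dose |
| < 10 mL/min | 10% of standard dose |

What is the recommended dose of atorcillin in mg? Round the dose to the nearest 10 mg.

120 mg

SCr = 294 / 88.4 = 3.326 mg/dL
CrCl = (140 − 57) × 101 / (72 × 3.326) = 8383.0 / 239.47 ≈ 35.0 mL/min
CrCl ≈ 35 mL/min → bracket 10–69 mL/min.
30% of 400 mg = 120 mg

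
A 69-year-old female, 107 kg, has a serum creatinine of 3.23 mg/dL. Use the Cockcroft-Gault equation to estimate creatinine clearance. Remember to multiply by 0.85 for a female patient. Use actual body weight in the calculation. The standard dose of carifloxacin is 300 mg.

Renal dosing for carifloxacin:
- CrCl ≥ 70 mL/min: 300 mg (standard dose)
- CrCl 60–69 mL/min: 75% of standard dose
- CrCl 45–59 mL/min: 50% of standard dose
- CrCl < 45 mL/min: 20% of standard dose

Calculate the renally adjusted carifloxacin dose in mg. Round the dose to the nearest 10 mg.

CrCl = (140 − 69) × 107 / (72 × 3.23) × 0.85 = 7597.0 / 232.56 × 0.85 ≈ 27.8 mL/min
CrCl ≈ 28 mL/min → bracket < 45 mL/min.
20% of 300 mg = 60 mg

60 mg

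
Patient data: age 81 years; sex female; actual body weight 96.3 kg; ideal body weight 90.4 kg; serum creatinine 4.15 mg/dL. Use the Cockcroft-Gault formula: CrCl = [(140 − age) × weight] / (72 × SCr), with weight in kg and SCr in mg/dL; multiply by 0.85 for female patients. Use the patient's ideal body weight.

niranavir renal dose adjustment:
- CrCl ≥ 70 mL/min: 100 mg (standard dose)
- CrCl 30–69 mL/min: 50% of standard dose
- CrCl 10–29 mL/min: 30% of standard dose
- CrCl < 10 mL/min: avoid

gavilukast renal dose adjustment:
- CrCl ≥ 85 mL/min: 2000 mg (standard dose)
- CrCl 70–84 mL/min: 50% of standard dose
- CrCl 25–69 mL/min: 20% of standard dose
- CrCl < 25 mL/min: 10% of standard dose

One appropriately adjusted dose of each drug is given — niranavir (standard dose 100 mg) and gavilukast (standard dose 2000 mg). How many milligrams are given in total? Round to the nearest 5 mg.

CrCl = (140 − 81) × 90.4 / (72 × 4.15) × 0.85 = 5333.6 / 298.80 × 0.85 ≈ 15.2 mL/min
CrCl ≈ 15 mL/min.
niranavir: 10–29 mL/min → 30% of 100 mg = 30 mg.
gavilukast: < 25 mL/min → 10% of 2000 mg = 200 mg.
Total = 30 + 200 = 230 mg.

230 mg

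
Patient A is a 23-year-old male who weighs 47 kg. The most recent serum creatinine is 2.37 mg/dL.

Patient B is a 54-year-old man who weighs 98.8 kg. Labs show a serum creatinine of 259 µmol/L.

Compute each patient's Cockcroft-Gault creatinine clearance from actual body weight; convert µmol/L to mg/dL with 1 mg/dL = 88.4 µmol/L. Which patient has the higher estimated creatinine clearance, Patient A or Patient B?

Patient A: CrCl = (140 − 23) × 47 / (72 × 2.37) = 5499.0 / 170.64 ≈ 32.2 mL/min
Patient B: SCr = 259 / 88.4 = 2.93 mg/dL
Patient B: CrCl = (140 − 54) × 98.8 / (72 × 2.93) = 8496.8 / 210.96 ≈ 40.3 mL/min
32.2 vs 40.3 mL/min → Patient B is higher.

Patient B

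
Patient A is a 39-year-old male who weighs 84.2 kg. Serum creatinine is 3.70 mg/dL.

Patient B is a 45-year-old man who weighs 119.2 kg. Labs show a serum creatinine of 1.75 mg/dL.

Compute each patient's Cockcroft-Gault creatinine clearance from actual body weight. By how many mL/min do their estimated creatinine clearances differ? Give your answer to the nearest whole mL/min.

58 mL/min

Patient A: CrCl = (140 − 39) × 84.2 / (72 × 3.7) = 8504.2 / 266.40 ≈ 31.9 mL/min
Patient B: CrCl = (140 − 45) × 119.2 / (72 × 1.75) = 11324.0 / 126.00 ≈ 89.9 mL/min
|31.9 − 89.9| = 58.0 mL/min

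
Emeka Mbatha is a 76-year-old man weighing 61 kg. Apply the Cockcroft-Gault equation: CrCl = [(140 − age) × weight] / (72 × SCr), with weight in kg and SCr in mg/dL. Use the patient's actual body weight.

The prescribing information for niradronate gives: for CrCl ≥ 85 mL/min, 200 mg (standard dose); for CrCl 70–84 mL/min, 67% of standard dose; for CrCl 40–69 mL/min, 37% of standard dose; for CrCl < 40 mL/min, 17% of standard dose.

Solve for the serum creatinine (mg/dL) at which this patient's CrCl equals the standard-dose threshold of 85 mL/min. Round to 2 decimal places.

0.64 mg/dL

Standard dose requires CrCl ≥ 85 mL/min.
Set (140 − 76) × 61 / (72 × SCr) = 85
SCr = (140 − 76) × 61 / (72 × 85) = 0.638 mg/dL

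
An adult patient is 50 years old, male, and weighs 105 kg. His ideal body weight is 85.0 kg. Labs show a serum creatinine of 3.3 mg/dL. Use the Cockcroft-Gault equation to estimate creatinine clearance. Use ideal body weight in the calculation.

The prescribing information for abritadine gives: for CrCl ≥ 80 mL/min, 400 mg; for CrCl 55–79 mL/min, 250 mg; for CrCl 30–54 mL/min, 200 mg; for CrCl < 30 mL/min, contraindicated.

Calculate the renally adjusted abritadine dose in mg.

CrCl = (140 − 50) × 85 / (72 × 3.3) = 7650.0 / 237.60 ≈ 32.2 mL/min
CrCl ≈ 32 mL/min → bracket 30–54 mL/min.
Dose for this bracket: 200 mg.

200 mg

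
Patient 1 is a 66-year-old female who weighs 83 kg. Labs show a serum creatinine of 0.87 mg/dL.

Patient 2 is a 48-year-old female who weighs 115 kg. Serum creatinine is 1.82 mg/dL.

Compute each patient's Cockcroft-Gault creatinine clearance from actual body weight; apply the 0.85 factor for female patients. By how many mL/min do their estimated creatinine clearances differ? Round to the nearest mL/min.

15 mL/min

Patient 1: CrCl = (140 − 66) × 83 / (72 × 0.87) × 0.85 = 6142.0 / 62.64 × 0.85 ≈ 83.3 mL/min
Patient 2: CrCl = (140 − 48) × 115 / (72 × 1.82) × 0.85 = 10580.0 / 131.04 × 0.85 ≈ 68.6 mL/min
|83.3 − 68.6| = 14.7 mL/min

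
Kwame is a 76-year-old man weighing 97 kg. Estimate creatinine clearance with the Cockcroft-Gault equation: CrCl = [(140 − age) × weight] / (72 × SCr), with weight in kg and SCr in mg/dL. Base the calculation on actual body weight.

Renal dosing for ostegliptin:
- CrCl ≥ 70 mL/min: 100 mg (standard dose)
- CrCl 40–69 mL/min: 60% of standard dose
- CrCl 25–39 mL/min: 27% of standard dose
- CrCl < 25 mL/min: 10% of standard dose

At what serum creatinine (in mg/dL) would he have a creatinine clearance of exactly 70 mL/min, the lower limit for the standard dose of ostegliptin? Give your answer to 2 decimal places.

1.23 mg/dL

Standard dose requires CrCl ≥ 70 mL/min.
Set (140 − 76) × 97 / (72 × SCr) = 70
SCr = (140 − 76) × 97 / (72 × 70) = 1.232 mg/dL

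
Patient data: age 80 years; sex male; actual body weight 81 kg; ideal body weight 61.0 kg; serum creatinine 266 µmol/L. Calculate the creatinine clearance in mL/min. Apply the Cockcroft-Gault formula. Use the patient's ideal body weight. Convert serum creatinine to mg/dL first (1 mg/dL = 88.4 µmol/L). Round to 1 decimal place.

SCr = 266 / 88.4 = 3.009 mg/dL
CrCl = (140 − 80) × 61 / (72 × 3.009) = 3660.0 / 216.65 ≈ 16.9 mL/min

16.9 mL/min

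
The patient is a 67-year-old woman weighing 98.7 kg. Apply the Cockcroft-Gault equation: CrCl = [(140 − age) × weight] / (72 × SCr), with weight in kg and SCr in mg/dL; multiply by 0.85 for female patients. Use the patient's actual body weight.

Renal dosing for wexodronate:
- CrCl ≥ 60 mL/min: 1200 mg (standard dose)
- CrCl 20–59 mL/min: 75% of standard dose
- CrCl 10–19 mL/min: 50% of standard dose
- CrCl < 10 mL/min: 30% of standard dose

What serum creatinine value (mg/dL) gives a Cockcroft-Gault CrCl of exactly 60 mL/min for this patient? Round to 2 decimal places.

Standard dose requires CrCl ≥ 60 mL/min.
Set (140 − 67) × 98.7 × 0.85 / (72 × SCr) = 60
SCr = (140 − 67) × 98.7 × 0.85 / (72 × 60) = 1.418 mg/dL

1.42 mg/dL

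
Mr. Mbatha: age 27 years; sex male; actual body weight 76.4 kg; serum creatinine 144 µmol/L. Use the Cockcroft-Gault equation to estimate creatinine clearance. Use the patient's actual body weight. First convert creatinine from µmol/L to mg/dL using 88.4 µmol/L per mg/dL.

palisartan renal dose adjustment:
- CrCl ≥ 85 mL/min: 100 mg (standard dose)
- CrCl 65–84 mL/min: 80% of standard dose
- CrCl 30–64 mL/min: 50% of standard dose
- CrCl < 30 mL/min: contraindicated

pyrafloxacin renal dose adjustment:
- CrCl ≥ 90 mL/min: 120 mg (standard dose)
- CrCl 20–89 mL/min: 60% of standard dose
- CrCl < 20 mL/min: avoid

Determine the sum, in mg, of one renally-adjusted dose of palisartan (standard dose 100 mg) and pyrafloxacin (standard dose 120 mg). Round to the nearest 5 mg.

150 mg

SCr = 144 / 88.4 = 1.629 mg/dL
CrCl = (140 − 27) × 76.4 / (72 × 1.629) = 8633.2 / 117.29 ≈ 73.6 mL/min
CrCl ≈ 74 mL/min.
palisartan: 65–84 mL/min → 80% of 100 mg = 80 mg.
pyrafloxacin: 20–89 mL/min → 60% of 120 mg = 72 mg.
Total = 80 + 72 = 152 mg.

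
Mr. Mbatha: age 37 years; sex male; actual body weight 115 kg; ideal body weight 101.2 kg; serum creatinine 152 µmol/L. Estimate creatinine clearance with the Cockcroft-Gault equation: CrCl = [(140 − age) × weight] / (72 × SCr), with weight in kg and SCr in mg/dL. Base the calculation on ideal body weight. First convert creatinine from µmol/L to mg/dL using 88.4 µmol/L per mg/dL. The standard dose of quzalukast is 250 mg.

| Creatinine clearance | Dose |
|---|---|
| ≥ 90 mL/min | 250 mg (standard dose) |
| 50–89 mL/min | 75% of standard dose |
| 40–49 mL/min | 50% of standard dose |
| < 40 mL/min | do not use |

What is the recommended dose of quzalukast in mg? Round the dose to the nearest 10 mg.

190 mg

SCr = 152 / 88.4 = 1.719 mg/dL
CrCl = (140 − 37) × 101.2 / (72 × 1.719) = 10423.6 / 123.77 ≈ 84.2 mL/min
CrCl ≈ 84 mL/min → bracket 50–89 mL/min.
75% of 250 mg = 187.5 mg → 190 mg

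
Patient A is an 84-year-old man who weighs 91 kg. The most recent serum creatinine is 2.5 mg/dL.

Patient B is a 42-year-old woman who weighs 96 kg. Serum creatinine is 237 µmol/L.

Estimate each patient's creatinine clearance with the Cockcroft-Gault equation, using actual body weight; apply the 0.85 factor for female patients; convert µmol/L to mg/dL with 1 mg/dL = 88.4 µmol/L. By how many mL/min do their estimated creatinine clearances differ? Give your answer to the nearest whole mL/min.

13 mL/min

Patient A: CrCl = (140 − 84) × 91 / (72 × 2.5) = 5096.0 / 180.00 ≈ 28.3 mL/min
Patient B: SCr = 237 / 88.4 = 2.681 mg/dL
Patient B: CrCl = (140 − 42) × 96 / (72 × 2.681) × 0.85 = 9408.0 / 193.03 × 0.85 ≈ 41.4 mL/min
|28.3 − 41.4| = 13.1 mL/min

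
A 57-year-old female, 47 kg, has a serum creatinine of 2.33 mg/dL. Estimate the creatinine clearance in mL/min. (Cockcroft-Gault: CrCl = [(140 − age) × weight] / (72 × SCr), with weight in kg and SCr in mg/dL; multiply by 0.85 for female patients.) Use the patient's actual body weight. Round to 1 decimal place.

19.8 mL/min

CrCl = (140 − 57) × 47 / (72 × 2.33) × 0.85 = 3901.0 / 167.76 × 0.85 ≈ 19.8 mL/min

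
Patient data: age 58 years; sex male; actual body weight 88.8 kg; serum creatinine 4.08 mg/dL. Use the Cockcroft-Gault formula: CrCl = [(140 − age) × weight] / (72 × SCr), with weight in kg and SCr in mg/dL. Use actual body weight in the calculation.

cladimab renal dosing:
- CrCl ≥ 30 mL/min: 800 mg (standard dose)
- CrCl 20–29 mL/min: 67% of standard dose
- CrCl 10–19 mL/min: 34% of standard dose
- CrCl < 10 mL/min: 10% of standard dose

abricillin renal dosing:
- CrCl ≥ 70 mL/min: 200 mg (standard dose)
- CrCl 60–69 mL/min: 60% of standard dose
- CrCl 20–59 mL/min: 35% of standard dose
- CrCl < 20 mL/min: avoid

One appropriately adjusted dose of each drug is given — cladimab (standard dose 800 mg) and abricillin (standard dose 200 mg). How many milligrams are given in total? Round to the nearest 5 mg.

605 mg

CrCl = (140 − 58) × 88.8 / (72 × 4.08) = 7281.6 / 293.76 ≈ 24.8 mL/min
CrCl ≈ 25 mL/min.
cladimab: 20–29 mL/min → 67% of 800 mg = 536 mg.
abricillin: 20–59 mL/min → 35% of 200 mg = 70 mg.
Total = 536 + 70 = 606 mg.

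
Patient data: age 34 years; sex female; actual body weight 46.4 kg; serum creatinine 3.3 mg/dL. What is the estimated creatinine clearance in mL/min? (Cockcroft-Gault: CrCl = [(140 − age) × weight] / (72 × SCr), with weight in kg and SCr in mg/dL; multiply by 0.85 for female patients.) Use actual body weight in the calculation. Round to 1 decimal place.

CrCl = (140 − 34) × 46.4 / (72 × 3.3) × 0.85 = 4918.4 / 237.60 × 0.85 ≈ 17.6 mL/min

17.6 mL/min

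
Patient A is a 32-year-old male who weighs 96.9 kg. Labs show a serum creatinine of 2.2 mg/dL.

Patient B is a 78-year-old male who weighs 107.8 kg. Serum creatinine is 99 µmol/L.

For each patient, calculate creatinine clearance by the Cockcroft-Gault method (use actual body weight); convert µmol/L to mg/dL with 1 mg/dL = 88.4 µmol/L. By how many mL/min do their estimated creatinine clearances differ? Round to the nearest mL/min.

Patient A: CrCl = (140 − 32) × 96.9 / (72 × 2.2) = 10465.2 / 158.40 ≈ 66.1 mL/min
Patient B: SCr = 99 / 88.4 = 1.12 mg/dL
Patient B: CrCl = (140 − 78) × 107.8 / (72 × 1.12) = 6683.6 / 80.64 ≈ 82.9 mL/min
|66.1 − 82.9| = 16.8 mL/min

17 mL/min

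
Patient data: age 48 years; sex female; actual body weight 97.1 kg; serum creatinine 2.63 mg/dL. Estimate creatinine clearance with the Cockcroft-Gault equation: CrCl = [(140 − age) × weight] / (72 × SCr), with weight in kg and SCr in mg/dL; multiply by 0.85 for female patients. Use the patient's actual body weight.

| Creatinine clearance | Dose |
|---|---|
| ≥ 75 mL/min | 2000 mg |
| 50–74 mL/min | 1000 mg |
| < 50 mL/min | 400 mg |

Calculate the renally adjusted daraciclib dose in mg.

CrCl = (140 − 48) × 97.1 / (72 × 2.63) × 0.85 = 8933.2 / 189.36 × 0.85 ≈ 40.1 mL/min
CrCl ≈ 40 mL/min → bracket < 50 mL/min.
Dose for this bracket: 400 mg.

400 mg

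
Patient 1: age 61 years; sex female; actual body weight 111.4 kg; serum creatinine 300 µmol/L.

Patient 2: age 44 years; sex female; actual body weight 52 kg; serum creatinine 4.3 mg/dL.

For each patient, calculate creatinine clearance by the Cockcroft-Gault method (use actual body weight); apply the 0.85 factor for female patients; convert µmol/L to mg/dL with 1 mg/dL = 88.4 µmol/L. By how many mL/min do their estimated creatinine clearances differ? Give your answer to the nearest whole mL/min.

17 mL/min

Patient 1: SCr = 300 / 88.4 = 3.394 mg/dL
Patient 1: CrCl = (140 − 61) × 111.4 / (72 × 3.394) × 0.85 = 8800.6 / 244.37 × 0.85 ≈ 30.6 mL/min
Patient 2: CrCl = (140 − 44) × 52 / (72 × 4.3) × 0.85 = 4992.0 / 309.60 × 0.85 ≈ 13.7 mL/min
|30.6 − 13.7| = 16.9 mL/min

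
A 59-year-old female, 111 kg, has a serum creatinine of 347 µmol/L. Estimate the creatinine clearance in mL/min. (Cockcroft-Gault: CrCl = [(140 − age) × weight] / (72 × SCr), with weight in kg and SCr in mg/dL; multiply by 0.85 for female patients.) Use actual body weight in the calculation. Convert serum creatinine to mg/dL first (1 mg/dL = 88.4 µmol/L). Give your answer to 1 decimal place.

27.0 mL/min

SCr = 347 / 88.4 = 3.925 mg/dL
CrCl = (140 − 59) × 111 / (72 × 3.925) × 0.85 = 8991.0 / 282.60 × 0.85 ≈ 27.0 mL/min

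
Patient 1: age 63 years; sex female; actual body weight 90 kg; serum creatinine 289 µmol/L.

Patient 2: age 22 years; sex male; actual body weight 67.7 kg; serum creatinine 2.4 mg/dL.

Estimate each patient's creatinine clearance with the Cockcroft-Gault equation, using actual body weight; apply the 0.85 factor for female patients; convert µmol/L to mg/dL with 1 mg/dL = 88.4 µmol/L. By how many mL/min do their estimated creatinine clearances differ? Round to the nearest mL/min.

21 mL/min

Patient 1: SCr = 289 / 88.4 = 3.269 mg/dL
Patient 1: CrCl = (140 − 63) × 90 / (72 × 3.269) × 0.85 = 6930.0 / 235.37 × 0.85 ≈ 25.0 mL/min
Patient 2: CrCl = (140 − 22) × 67.7 / (72 × 2.4) = 7988.6 / 172.80 ≈ 46.2 mL/min
|25.0 − 46.2| = 21.2 mL/min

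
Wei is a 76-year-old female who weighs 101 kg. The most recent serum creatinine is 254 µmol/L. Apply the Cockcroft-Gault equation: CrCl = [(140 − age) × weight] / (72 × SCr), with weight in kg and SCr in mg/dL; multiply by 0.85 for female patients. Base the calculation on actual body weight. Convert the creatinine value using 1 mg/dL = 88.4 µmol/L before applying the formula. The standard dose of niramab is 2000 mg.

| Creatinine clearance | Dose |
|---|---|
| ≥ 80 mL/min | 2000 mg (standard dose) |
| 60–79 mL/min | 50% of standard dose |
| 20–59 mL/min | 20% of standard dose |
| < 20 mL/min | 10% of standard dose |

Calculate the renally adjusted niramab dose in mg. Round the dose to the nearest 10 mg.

SCr = 254 / 88.4 = 2.873 mg/dL
CrCl = (140 − 76) × 101 / (72 × 2.873) × 0.85 = 6464.0 / 206.86 × 0.85 ≈ 26.6 mL/min
CrCl ≈ 27 mL/min → bracket 20–59 mL/min.
20% of 2000 mg = 400 mg

400 mg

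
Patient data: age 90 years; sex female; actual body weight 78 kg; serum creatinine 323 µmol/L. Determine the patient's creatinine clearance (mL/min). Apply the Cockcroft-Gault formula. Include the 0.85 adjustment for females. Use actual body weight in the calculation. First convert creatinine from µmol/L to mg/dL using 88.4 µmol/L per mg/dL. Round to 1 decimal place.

12.6 mL/min

SCr = 323 / 88.4 = 3.654 mg/dL
CrCl = (140 − 90) × 78 / (72 × 3.654) × 0.85 = 3900.0 / 263.09 × 0.85 ≈ 12.6 mL/min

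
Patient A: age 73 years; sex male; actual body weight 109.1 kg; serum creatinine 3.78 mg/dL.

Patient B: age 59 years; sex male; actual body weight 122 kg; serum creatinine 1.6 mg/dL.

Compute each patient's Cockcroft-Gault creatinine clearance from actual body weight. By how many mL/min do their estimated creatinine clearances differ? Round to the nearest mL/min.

59 mL/min

Patient A: CrCl = (140 − 73) × 109.1 / (72 × 3.78) = 7309.7 / 272.16 ≈ 26.9 mL/min
Patient B: CrCl = (140 − 59) × 122 / (72 × 1.6) = 9882.0 / 115.20 ≈ 85.8 mL/min
|26.9 − 85.8| = 58.9 mL/min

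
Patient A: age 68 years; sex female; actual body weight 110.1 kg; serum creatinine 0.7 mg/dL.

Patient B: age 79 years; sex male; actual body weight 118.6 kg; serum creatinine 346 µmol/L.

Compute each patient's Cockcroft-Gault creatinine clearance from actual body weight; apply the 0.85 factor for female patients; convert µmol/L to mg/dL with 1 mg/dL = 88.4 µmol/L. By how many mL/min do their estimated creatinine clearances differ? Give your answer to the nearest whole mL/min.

Patient A: CrCl = (140 − 68) × 110.1 / (72 × 0.7) × 0.85 = 7927.2 / 50.40 × 0.85 ≈ 133.7 mL/min
Patient B: SCr = 346 / 88.4 = 3.914 mg/dL
Patient B: CrCl = (140 − 79) × 118.6 / (72 × 3.914) = 7234.6 / 281.81 ≈ 25.7 mL/min
|133.7 − 25.7| = 108.0 mL/min

108 mL/min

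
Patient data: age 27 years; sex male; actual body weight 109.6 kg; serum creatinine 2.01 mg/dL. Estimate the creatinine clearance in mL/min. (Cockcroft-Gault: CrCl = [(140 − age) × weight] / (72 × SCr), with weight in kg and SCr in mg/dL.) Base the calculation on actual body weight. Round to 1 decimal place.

85.6 mL/min

CrCl = (140 − 27) × 109.6 / (72 × 2.01) = 12384.8 / 144.72 ≈ 85.6 mL/min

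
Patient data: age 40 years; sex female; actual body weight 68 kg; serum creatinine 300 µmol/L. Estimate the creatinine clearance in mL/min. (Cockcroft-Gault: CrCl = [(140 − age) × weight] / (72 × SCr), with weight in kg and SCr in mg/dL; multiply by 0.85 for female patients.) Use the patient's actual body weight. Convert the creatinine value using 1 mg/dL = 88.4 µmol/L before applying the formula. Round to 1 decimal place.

23.7 mL/min

SCr = 300 / 88.4 = 3.394 mg/dL
CrCl = (140 − 40) × 68 / (72 × 3.394) × 0.85 = 6800.0 / 244.37 × 0.85 ≈ 23.7 mL/min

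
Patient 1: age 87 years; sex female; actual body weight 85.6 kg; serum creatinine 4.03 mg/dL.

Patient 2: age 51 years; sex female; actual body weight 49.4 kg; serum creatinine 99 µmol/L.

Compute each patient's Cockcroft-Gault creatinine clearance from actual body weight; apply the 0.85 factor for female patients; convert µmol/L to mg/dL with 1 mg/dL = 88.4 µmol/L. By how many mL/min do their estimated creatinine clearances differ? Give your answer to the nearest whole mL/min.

33 mL/min

Patient 1: CrCl = (140 − 87) × 85.6 / (72 × 4.03) × 0.85 = 4536.8 / 290.16 × 0.85 ≈ 13.3 mL/min
Patient 2: SCr = 99 / 88.4 = 1.12 mg/dL
Patient 2: CrCl = (140 − 51) × 49.4 / (72 × 1.12) × 0.85 = 4396.6 / 80.64 × 0.85 ≈ 46.3 mL/min
|13.3 − 46.3| = 33.0 mL/min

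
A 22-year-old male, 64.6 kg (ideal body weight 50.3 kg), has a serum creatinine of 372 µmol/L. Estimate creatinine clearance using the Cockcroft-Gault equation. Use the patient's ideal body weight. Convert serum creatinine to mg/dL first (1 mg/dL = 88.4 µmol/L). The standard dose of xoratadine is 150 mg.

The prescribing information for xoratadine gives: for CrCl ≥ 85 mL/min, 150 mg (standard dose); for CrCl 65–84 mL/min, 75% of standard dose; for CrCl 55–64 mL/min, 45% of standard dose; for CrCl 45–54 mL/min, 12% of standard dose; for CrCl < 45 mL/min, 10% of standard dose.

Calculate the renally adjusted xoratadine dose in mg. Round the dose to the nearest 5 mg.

SCr = 372 / 88.4 = 4.208 mg/dL
CrCl = (140 − 22) × 50.3 / (72 × 4.208) = 5935.4 / 302.98 ≈ 19.6 mL/min
CrCl ≈ 20 mL/min → bracket < 45 mL/min.
10% of 150 mg = 15 mg

15 mg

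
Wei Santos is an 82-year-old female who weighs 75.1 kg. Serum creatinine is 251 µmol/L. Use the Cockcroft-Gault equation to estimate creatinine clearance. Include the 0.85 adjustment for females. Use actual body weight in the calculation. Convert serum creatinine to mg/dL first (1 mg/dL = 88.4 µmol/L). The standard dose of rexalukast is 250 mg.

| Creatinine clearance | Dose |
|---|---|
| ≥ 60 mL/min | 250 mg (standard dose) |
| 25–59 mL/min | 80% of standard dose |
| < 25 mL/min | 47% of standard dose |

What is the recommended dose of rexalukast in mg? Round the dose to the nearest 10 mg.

120 mg

SCr = 251 / 88.4 = 2.839 mg/dL
CrCl = (140 − 82) × 75.1 / (72 × 2.839) × 0.85 = 4355.8 / 204.41 × 0.85 ≈ 18.1 mL/min
CrCl ≈ 18 mL/min → bracket < 25 mL/min.
47% of 250 mg = 117.5 mg → 120 mg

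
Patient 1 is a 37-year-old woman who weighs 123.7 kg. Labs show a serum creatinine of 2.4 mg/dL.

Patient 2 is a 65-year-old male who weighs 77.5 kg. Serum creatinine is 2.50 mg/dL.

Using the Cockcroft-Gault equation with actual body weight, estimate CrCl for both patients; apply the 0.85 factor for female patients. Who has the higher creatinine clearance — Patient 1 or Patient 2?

Patient 1: CrCl = (140 − 37) × 123.7 / (72 × 2.4) × 0.85 = 12741.1 / 172.80 × 0.85 ≈ 62.7 mL/min
Patient 2: CrCl = (140 − 65) × 77.5 / (72 × 2.5) = 5812.5 / 180.00 ≈ 32.3 mL/min
62.7 vs 32.3 mL/min → Patient 1 is higher.

Patient 1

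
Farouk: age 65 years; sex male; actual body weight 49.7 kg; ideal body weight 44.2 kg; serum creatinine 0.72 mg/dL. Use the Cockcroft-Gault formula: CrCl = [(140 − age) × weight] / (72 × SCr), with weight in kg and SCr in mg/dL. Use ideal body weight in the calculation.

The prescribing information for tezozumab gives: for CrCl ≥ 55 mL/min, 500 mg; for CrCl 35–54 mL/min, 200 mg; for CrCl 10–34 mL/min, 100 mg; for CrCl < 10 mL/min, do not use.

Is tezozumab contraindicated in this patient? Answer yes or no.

no

CrCl = (140 − 65) × 44.2 / (72 × 0.72) = 3315.0 / 51.84 ≈ 63.9 mL/min
CrCl ≈ 64 mL/min, which is ≥ 10 mL/min.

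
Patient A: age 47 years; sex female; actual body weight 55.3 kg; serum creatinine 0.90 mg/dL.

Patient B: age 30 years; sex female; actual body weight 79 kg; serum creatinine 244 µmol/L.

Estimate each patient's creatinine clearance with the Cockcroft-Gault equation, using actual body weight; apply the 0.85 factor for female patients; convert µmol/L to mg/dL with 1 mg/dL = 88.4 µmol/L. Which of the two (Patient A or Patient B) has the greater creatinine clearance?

Patient A

Patient A: CrCl = (140 − 47) × 55.3 / (72 × 0.9) × 0.85 = 5142.9 / 64.80 × 0.85 ≈ 67.5 mL/min
Patient B: SCr = 244 / 88.4 = 2.76 mg/dL
Patient B: CrCl = (140 − 30) × 79 / (72 × 2.76) × 0.85 = 8690.0 / 198.72 × 0.85 ≈ 37.2 mL/min
67.5 vs 37.2 mL/min → Patient A is higher.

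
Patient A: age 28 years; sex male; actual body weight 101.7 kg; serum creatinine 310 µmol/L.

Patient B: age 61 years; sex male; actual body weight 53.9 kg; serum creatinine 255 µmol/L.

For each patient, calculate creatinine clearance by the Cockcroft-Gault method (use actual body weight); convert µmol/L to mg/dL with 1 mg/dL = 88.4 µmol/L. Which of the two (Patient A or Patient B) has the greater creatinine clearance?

Patient A

Patient A: SCr = 310 / 88.4 = 3.507 mg/dL
Patient A: CrCl = (140 − 28) × 101.7 / (72 × 3.507) = 11390.4 / 252.50 ≈ 45.1 mL/min
Patient B: SCr = 255 / 88.4 = 2.885 mg/dL
Patient B: CrCl = (140 − 61) × 53.9 / (72 × 2.885) = 4258.1 / 207.72 ≈ 20.5 mL/min
45.1 vs 20.5 mL/min → Patient A is higher.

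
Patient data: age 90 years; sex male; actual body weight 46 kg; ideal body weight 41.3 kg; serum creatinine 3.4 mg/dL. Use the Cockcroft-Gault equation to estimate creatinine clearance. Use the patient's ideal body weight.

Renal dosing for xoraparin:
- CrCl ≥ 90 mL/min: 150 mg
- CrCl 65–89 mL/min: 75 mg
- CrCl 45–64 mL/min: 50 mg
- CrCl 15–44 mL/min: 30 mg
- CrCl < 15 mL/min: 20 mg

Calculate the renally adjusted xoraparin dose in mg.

20 mg

CrCl = (140 − 90) × 41.3 / (72 × 3.4) = 2065.0 / 244.80 ≈ 8.4 mL/min
CrCl ≈ 8 mL/min → bracket < 15 mL/min.
Dose for this bracket: 20 mg.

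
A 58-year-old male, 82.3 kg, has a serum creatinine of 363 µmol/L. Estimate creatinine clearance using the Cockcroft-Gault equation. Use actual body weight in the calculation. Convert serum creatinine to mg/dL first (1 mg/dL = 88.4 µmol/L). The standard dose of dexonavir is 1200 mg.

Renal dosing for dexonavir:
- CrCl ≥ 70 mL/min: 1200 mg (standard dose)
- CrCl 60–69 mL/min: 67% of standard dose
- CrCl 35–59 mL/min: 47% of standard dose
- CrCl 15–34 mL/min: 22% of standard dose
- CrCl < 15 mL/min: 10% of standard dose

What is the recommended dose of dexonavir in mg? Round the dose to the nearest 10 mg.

SCr = 363 / 88.4 = 4.106 mg/dL
CrCl = (140 − 58) × 82.3 / (72 × 4.106) = 6748.6 / 295.63 ≈ 22.8 mL/min
CrCl ≈ 23 mL/min → bracket 15–34 mL/min.
22% of 1200 mg = 264 mg → 260 mg

260 mg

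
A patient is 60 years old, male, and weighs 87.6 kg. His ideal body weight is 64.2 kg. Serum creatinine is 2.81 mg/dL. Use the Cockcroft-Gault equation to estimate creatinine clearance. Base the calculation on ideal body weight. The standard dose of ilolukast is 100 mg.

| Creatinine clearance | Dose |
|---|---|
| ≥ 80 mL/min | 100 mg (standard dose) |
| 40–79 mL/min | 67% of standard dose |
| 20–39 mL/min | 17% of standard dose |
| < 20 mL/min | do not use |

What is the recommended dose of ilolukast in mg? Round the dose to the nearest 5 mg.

15 mg

CrCl = (140 − 60) × 64.2 / (72 × 2.81) = 5136.0 / 202.32 ≈ 25.4 mL/min
CrCl ≈ 25 mL/min → bracket 20–39 mL/min.
17% of 100 mg = 17 mg → 15 mg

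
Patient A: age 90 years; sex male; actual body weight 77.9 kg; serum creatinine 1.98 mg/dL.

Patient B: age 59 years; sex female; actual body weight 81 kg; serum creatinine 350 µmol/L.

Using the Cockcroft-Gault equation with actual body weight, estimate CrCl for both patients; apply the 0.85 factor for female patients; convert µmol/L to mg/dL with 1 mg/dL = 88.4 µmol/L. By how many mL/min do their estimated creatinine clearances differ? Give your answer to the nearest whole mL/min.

8 mL/min

Patient A: CrCl = (140 − 90) × 77.9 / (72 × 1.98) = 3895.0 / 142.56 ≈ 27.3 mL/min
Patient B: SCr = 350 / 88.4 = 3.959 mg/dL
Patient B: CrCl = (140 − 59) × 81 / (72 × 3.959) × 0.85 = 6561.0 / 285.05 × 0.85 ≈ 19.6 mL/min
|27.3 − 19.6| = 7.7 mL/min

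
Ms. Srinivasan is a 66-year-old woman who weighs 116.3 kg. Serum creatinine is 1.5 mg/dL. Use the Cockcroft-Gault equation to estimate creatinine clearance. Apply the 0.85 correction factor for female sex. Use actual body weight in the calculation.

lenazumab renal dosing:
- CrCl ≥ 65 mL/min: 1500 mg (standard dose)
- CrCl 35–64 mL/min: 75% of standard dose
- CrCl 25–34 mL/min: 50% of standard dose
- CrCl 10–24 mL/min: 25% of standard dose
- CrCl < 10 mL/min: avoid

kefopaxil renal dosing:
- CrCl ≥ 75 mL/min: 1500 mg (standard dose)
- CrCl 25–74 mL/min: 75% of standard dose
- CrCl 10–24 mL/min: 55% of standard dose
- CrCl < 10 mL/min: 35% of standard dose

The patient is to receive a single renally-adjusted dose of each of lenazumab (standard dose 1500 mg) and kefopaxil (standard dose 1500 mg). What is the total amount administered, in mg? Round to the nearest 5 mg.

2625 mg

CrCl = (140 − 66) × 116.3 / (72 × 1.5) × 0.85 = 8606.2 / 108.00 × 0.85 ≈ 67.7 mL/min
CrCl ≈ 68 mL/min.
lenazumab: ≥ 65 mL/min → 100% of 1500 mg = 1500 mg.
kefopaxil: 25–74 mL/min → 75% of 1500 mg = 1125 mg.
Total = 1500 + 1125 = 2625 mg.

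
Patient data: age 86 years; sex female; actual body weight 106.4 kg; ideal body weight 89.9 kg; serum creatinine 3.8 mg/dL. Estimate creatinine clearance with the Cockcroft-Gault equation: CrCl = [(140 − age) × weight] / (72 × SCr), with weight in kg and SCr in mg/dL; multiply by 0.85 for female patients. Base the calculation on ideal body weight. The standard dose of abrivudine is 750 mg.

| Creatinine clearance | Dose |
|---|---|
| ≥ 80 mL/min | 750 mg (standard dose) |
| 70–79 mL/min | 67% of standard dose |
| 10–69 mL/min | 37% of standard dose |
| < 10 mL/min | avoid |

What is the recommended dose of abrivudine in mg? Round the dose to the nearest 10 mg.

CrCl = (140 − 86) × 89.9 / (72 × 3.8) × 0.85 = 4854.6 / 273.60 × 0.85 ≈ 15.1 mL/min
CrCl ≈ 15 mL/min → bracket 10–69 mL/min.
37% of 750 mg = 277.5 mg → 280 mg

280 mg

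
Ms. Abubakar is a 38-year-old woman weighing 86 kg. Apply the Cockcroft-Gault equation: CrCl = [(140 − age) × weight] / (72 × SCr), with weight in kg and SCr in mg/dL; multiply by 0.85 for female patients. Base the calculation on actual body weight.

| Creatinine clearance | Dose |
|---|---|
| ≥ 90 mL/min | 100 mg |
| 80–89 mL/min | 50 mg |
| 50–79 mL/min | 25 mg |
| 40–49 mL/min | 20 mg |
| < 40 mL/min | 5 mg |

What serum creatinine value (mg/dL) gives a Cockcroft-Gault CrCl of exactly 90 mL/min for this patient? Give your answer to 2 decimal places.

Standard dose requires CrCl ≥ 90 mL/min.
Set (140 − 38) × 86 × 0.85 / (72 × SCr) = 90
SCr = (140 − 38) × 86 × 0.85 / (72 × 90) = 1.151 mg/dL

1.15 mg/dL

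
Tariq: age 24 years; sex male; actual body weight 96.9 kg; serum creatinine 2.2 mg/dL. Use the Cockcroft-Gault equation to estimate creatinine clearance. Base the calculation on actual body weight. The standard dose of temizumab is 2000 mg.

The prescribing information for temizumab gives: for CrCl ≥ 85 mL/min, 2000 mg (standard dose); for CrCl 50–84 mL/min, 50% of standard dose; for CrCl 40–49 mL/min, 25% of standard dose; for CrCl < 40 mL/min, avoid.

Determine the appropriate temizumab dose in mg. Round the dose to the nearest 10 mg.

1000 mg

CrCl = (140 − 24) × 96.9 / (72 × 2.2) = 11240.4 / 158.40 ≈ 71.0 mL/min
CrCl ≈ 71 mL/min → bracket 50–84 mL/min.
50% of 2000 mg = 1000 mg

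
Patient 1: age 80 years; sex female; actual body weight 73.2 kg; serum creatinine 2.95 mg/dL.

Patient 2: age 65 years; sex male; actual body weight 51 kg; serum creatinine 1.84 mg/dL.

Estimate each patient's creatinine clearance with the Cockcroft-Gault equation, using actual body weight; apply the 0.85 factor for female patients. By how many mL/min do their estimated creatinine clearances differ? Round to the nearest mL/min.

Patient 1: CrCl = (140 − 80) × 73.2 / (72 × 2.95) × 0.85 = 4392.0 / 212.40 × 0.85 ≈ 17.6 mL/min
Patient 2: CrCl = (140 − 65) × 51 / (72 × 1.84) = 3825.0 / 132.48 ≈ 28.9 mL/min
|17.6 − 28.9| = 11.3 mL/min

11 mL/min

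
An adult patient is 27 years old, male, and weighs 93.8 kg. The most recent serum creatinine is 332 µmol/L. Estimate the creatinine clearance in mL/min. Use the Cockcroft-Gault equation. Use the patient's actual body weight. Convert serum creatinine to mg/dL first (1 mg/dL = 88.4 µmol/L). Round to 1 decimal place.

SCr = 332 / 88.4 = 3.756 mg/dL
CrCl = (140 − 27) × 93.8 / (72 × 3.756) = 10599.4 / 270.43 ≈ 39.2 mL/min

39.2 mL/min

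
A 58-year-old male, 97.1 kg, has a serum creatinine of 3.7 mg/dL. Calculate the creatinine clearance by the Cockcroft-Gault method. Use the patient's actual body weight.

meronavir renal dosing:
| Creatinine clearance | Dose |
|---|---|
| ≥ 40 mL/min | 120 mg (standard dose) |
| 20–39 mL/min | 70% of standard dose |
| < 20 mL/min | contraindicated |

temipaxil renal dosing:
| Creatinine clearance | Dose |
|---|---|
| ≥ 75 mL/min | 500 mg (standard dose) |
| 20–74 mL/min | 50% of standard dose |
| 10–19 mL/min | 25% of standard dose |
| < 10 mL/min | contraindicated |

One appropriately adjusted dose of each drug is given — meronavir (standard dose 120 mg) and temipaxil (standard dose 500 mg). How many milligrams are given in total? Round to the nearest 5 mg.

CrCl = (140 − 58) × 97.1 / (72 × 3.7) = 7962.2 / 266.40 ≈ 29.9 mL/min
CrCl ≈ 30 mL/min.
meronavir: 20–39 mL/min → 70% of 120 mg = 84 mg.
temipaxil: 20–74 mL/min → 50% of 500 mg = 250 mg.
Total = 84 + 250 = 334 mg.

335 mg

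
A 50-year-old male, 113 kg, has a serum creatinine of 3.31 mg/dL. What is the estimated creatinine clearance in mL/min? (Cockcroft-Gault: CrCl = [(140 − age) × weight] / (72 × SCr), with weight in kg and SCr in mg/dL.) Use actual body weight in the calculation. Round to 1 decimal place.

42.7 mL/min

CrCl = (140 − 50) × 113 / (72 × 3.31) = 10170.0 / 238.32 ≈ 42.7 mL/min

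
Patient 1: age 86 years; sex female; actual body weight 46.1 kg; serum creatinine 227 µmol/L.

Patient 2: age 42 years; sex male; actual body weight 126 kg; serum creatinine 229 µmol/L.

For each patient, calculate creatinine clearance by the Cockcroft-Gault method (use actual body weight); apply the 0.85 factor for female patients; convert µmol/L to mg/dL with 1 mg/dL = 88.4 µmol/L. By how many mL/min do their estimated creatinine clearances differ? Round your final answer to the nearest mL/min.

Patient 1: SCr = 227 / 88.4 = 2.568 mg/dL
Patient 1: CrCl = (140 − 86) × 46.1 / (72 × 2.568) × 0.85 = 2489.4 / 184.90 × 0.85 ≈ 11.4 mL/min
Patient 2: SCr = 229 / 88.4 = 2.59 mg/dL
Patient 2: CrCl = (140 − 42) × 126 / (72 × 2.59) = 12348.0 / 186.48 ≈ 66.2 mL/min
|11.4 − 66.2| = 54.8 mL/min

55 mL/min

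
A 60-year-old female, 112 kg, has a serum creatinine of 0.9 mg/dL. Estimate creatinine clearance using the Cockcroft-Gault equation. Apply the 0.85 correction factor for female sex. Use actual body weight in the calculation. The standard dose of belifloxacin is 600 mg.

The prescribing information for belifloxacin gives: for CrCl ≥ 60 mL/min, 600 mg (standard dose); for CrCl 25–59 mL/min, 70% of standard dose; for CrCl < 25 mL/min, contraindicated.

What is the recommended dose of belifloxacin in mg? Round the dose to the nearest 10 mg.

CrCl = (140 − 60) × 112 / (72 × 0.9) × 0.85 = 8960.0 / 64.80 × 0.85 ≈ 117.5 mL/min
CrCl ≈ 118 mL/min → bracket ≥ 60 mL/min.
100% of 600 mg = 600 mg

600 mg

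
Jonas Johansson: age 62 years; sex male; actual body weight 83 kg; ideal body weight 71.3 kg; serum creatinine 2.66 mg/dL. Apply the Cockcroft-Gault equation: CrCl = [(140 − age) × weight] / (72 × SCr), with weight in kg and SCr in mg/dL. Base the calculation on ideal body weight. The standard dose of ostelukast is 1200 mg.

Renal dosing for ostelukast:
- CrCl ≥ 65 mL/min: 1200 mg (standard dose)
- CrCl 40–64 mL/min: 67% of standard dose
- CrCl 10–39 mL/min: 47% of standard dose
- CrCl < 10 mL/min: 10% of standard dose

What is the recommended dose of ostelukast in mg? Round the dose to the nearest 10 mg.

560 mg

CrCl = (140 − 62) × 71.3 / (72 × 2.66) = 5561.4 / 191.52 ≈ 29.0 mL/min
CrCl ≈ 29 mL/min → bracket 10–39 mL/min.
47% of 1200 mg = 564 mg → 560 mg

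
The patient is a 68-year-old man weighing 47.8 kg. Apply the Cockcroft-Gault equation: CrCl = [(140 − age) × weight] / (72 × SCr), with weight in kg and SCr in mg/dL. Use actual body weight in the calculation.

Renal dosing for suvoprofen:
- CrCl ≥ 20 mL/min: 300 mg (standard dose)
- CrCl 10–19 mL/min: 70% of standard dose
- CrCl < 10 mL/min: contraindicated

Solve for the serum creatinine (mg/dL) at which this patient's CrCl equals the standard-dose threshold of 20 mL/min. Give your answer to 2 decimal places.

Standard dose requires CrCl ≥ 20 mL/min.
Set (140 − 68) × 47.8 / (72 × SCr) = 20
SCr = (140 − 68) × 47.8 / (72 × 20) = 2.390 mg/dL

2.39 mg/dL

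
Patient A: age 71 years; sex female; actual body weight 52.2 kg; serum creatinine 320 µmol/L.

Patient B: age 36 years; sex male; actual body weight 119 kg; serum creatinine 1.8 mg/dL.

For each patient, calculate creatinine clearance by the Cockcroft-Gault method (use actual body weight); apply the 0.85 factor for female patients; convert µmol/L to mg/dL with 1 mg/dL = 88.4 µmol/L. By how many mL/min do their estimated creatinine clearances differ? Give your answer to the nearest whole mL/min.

Patient A: SCr = 320 / 88.4 = 3.62 mg/dL
Patient A: CrCl = (140 − 71) × 52.2 / (72 × 3.62) × 0.85 = 3601.8 / 260.64 × 0.85 ≈ 11.7 mL/min
Patient B: CrCl = (140 − 36) × 119 / (72 × 1.8) = 12376.0 / 129.60 ≈ 95.5 mL/min
|11.7 − 95.5| = 83.8 mL/min

84 mL/min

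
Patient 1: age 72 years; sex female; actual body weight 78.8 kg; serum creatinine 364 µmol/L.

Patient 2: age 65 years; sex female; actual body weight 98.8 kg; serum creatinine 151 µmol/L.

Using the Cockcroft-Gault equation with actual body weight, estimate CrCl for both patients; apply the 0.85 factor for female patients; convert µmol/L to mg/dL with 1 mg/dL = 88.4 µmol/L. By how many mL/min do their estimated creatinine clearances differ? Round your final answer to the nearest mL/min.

Patient 1: SCr = 364 / 88.4 = 4.118 mg/dL
Patient 1: CrCl = (140 − 72) × 78.8 / (72 × 4.118) × 0.85 = 5358.4 / 296.50 × 0.85 ≈ 15.4 mL/min
Patient 2: SCr = 151 / 88.4 = 1.708 mg/dL
Patient 2: CrCl = (140 − 65) × 98.8 / (72 × 1.708) × 0.85 = 7410.0 / 122.98 × 0.85 ≈ 51.2 mL/min
|15.4 − 51.2| = 35.8 mL/min

36 mL/min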